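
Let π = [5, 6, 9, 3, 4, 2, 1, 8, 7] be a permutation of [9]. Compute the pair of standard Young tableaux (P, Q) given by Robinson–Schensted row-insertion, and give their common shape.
P = [1, 4, 7] / [2, 6, 8] / [3, 9] / [5];  Q = [1, 2, 3] / [4, 5, 8] / [6, 9] / [7];  common shape = (3, 3, 2, 1)

Row-insert the values π_1, π_2, … into P one at a time, bumping the leftmost entry strictly greater than the inserted value down to the next row. The recording tableau Q records, in position (i, j), the step at which that cell was added to P.
  Insert 5 (step 1): P = [5];  Q = [1]
  Insert 6 (step 2): P = [5, 6];  Q = [1, 2]
  Insert 9 (step 3): P = [5, 6, 9];  Q = [1, 2, 3]
  Insert 3 (step 4): P = [3, 6, 9] / [5];  Q = [1, 2, 3] / [4]
  Insert 4 (step 5): P = [3, 4, 9] / [5, 6];  Q = [1, 2, 3] / [4, 5]
  Insert 2 (step 6): P = [2, 4, 9] / [3, 6] / [5];  Q = [1, 2, 3] / [4, 5] / [6]
  Insert 1 (step 7): P = [1, 4, 9] / [2, 6] / [3] / [5];  Q = [1, 2, 3] / [4, 5] / [6] / [7]
  Insert 8 (step 8): P = [1, 4, 8] / [2, 6, 9] / [3] / [5];  Q = [1, 2, 3] / [4, 5, 8] / [6] / [7]
  Insert 7 (step 9): P = [1, 4, 7] / [2, 6, 8] / [3, 9] / [5];  Q = [1, 2, 3] / [4, 5, 8] / [6, 9] / [7]
Final shape: (3, 3, 2, 1).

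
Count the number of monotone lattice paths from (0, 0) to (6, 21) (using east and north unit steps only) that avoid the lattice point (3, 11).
Number of paths = 191906

Total paths from (0, 0) to (6, 21): C(27, 6) = 296010. Paths through (3, 11): (paths (0, 0) → (3, 11)) × (paths (3, 11) → (6, 21)) = C(14, 3) · C(13, 3) = 364 · 286 = 104104. Avoidance count = 296010 − 104104 = 191906.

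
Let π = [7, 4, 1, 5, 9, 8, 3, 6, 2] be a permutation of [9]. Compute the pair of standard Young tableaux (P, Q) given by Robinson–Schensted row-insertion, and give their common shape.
P = [1, 2, 6] / [3, 5, 8] / [4, 9] / [7];  Q = [1, 4, 5] / [2, 6, 8] / [3, 7] / [9];  common shape = (3, 3, 2, 1)

Row-insert the values π_1, π_2, … into P one at a time, bumping the leftmost entry strictly greater than the inserted value down to the next row. The recording tableau Q records, in position (i, j), the step at which that cell was added to P.
  Insert 7 (step 1): P = [7];  Q = [1]
  Insert 4 (step 2): P = [4] / [7];  Q = [1] / [2]
  Insert 1 (step 3): P = [1] / [4] / [7];  Q = [1] / [2] / [3]
  Insert 5 (step 4): P = [1, 5] / [4] / [7];  Q = [1, 4] / [2] / [3]
  Insert 9 (step 5): P = [1, 5, 9] / [4] / [7];  Q = [1, 4, 5] / [2] / [3]
  Insert 8 (step 6): P = [1, 5, 8] / [4, 9] / [7];  Q = [1, 4, 5] / [2, 6] / [3]
  Insert 3 (step 7): P = [1, 3, 8] / [4, 5] / [7, 9];  Q = [1, 4, 5] / [2, 6] / [3, 7]
  Insert 6 (step 8): P = [1, 3, 6] / [4, 5, 8] / [7, 9];  Q = [1, 4, 5] / [2, 6, 8] / [3, 7]
  Insert 2 (step 9): P = [1, 2, 6] / [3, 5, 8] / [4, 9] / [7];  Q = [1, 4, 5] / [2, 6, 8] / [3, 7] / [9]
Final shape: (3, 3, 2, 1).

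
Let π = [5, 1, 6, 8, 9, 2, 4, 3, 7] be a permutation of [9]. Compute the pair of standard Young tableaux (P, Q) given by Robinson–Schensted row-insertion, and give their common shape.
P = [1, 2, 3, 7] / [4, 6, 8, 9] / [5];  Q = [1, 3, 4, 5] / [2, 6, 7, 9] / [8];  common shape = (4, 4, 1)

Row-insert the values π_1, π_2, … into P one at a time, bumping the leftmost entry strictly greater than the inserted value down to the next row. The recording tableau Q records, in position (i, j), the step at which that cell was added to P.
  Insert 5 (step 1): P = [5];  Q = [1]
  Insert 1 (step 2): P = [1] / [5];  Q = [1] / [2]
  Insert 6 (step 3): P = [1, 6] / [5];  Q = [1, 3] / [2]
  Insert 8 (step 4): P = [1, 6, 8] / [5];  Q = [1, 3, 4] / [2]
  Insert 9 (step 5): P = [1, 6, 8, 9] / [5];  Q = [1, 3, 4, 5] / [2]
  Insert 2 (step 6): P = [1, 2, 8, 9] / [5, 6];  Q = [1, 3, 4, 5] / [2, 6]
  Insert 4 (step 7): P = [1, 2, 4, 9] / [5, 6, 8];  Q = [1, 3, 4, 5] / [2, 6, 7]
  Insert 3 (step 8): P = [1, 2, 3, 9] / [4, 6, 8] / [5];  Q = [1, 3, 4, 5] / [2, 6, 7] / [8]
  Insert 7 (step 9): P = [1, 2, 3, 7] / [4, 6, 8, 9] / [5];  Q = [1, 3, 4, 5] / [2, 6, 7, 9] / [8]
Final shape: (4, 4, 1).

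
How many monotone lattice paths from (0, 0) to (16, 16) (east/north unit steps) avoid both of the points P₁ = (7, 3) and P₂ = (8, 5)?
Number of paths = 471325476

Inclusion–exclusion. Total paths: C(32, 16) = 601080390. Through P₁: C(10, 7)·C(22, 9) = 59690400. Through P₂: C(13, 8)·C(19, 8) = 97274034. Since P₁ is strictly southwest of P₂, a monotone path through both must visit P₁ then P₂; paths through both = C(10, 7)·C(3, 1)·C(19, 8) = 27209520. Avoid both = 601080390 − 59690400 − 97274034 + 27209520 = 471325476.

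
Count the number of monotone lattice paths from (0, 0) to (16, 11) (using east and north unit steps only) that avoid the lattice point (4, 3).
Number of paths = 8628945

Total paths from (0, 0) to (16, 11): C(27, 16) = 13037895. Paths through (4, 3): (paths (0, 0) → (4, 3)) × (paths (4, 3) → (16, 11)) = C(7, 4) · C(20, 12) = 35 · 125970 = 4408950. Avoidance count = 13037895 − 4408950 = 8628945.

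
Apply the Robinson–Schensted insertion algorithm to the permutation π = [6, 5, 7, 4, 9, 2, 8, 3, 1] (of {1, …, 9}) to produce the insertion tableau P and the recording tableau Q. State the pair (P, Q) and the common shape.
P = [1, 3, 8] / [2, 7] / [4, 9] / [5] / [6];  Q = [1, 3, 5] / [2, 7] / [4, 8] / [6] / [9];  common shape = (3, 2, 2, 1, 1)

Row-insert the values π_1, π_2, … into P one at a time, bumping the leftmost entry strictly greater than the inserted value down to the next row. The recording tableau Q records, in position (i, j), the step at which that cell was added to P.
  Insert 6 (step 1): P = [6];  Q = [1]
  Insert 5 (step 2): P = [5] / [6];  Q = [1] / [2]
  Insert 7 (step 3): P = [5, 7] / [6];  Q = [1, 3] / [2]
  Insert 4 (step 4): P = [4, 7] / [5] / [6];  Q = [1, 3] / [2] / [4]
  Insert 9 (step 5): P = [4, 7, 9] / [5] / [6];  Q = [1, 3, 5] / [2] / [4]
  Insert 2 (step 6): P = [2, 7, 9] / [4] / [5] / [6];  Q = [1, 3, 5] / [2] / [4] / [6]
  Insert 8 (step 7): P = [2, 7, 8] / [4, 9] / [5] / [6];  Q = [1, 3, 5] / [2, 7] / [4] / [6]
  Insert 3 (step 8): P = [2, 3, 8] / [4, 7] / [5, 9] / [6];  Q = [1, 3, 5] / [2, 7] / [4, 8] / [6]
  Insert 1 (step 9): P = [1, 3, 8] / [2, 7] / [4, 9] / [5] / [6];  Q = [1, 3, 5] / [2, 7] / [4, 8] / [6] / [9]
Final shape: (3, 2, 2, 1, 1).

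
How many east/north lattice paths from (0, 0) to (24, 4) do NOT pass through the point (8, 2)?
Number of paths = 13590

Total paths from (0, 0) to (24, 4): C(28, 24) = 20475. Paths through (8, 2): (paths (0, 0) → (8, 2)) × (paths (8, 2) → (24, 4)) = C(10, 8) · C(18, 16) = 45 · 153 = 6885. Avoidance count = 20475 − 6885 = 13590.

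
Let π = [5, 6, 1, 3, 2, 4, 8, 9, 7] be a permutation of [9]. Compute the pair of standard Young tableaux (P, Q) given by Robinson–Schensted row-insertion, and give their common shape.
P = [1, 2, 4, 7, 9] / [3, 6, 8] / [5];  Q = [1, 2, 6, 7, 8] / [3, 4, 9] / [5];  common shape = (5, 3, 1)

Row-insert the values π_1, π_2, … into P one at a time, bumping the leftmost entry strictly greater than the inserted value down to the next row. The recording tableau Q records, in position (i, j), the step at which that cell was added to P.
  Insert 5 (step 1): P = [5];  Q = [1]
  Insert 6 (step 2): P = [5, 6];  Q = [1, 2]
  Insert 1 (step 3): P = [1, 6] / [5];  Q = [1, 2] / [3]
  Insert 3 (step 4): P = [1, 3] / [5, 6];  Q = [1, 2] / [3, 4]
  Insert 2 (step 5): P = [1, 2] / [3, 6] / [5];  Q = [1, 2] / [3, 4] / [5]
  Insert 4 (step 6): P = [1, 2, 4] / [3, 6] / [5];  Q = [1, 2, 6] / [3, 4] / [5]
  Insert 8 (step 7): P = [1, 2, 4, 8] / [3, 6] / [5];  Q = [1, 2, 6, 7] / [3, 4] / [5]
  Insert 9 (step 8): P = [1, 2, 4, 8, 9] / [3, 6] / [5];  Q = [1, 2, 6, 7, 8] / [3, 4] / [5]
  Insert 7 (step 9): P = [1, 2, 4, 7, 9] / [3, 6, 8] / [5];  Q = [1, 2, 6, 7, 8] / [3, 4, 9] / [5]
Final shape: (5, 3, 1).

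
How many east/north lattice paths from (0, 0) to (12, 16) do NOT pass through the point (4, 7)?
Number of paths = 22399455

Total paths from (0, 0) to (12, 16): C(28, 12) = 30421755. Paths through (4, 7): (paths (0, 0) → (4, 7)) × (paths (4, 7) → (12, 16)) = C(11, 4) · C(17, 8) = 330 · 24310 = 8022300. Avoidance count = 30421755 − 8022300 = 22399455.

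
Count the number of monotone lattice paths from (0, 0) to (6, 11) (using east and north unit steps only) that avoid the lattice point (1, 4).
Number of paths = 8416

Total paths from (0, 0) to (6, 11): C(17, 6) = 12376. Paths through (1, 4): (paths (0, 0) → (1, 4)) × (paths (1, 4) → (6, 11)) = C(5, 1) · C(12, 5) = 5 · 792 = 3960. Avoidance count = 12376 − 3960 = 8416.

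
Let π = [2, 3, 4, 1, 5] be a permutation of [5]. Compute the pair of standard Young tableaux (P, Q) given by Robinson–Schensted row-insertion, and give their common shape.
P = [1, 3, 4, 5] / [2];  Q = [1, 2, 3, 5] / [4];  common shape = (4, 1)

Row-insert the values π_1, π_2, … into P one at a time, bumping the leftmost entry strictly greater than the inserted value down to the next row. The recording tableau Q records, in position (i, j), the step at which that cell was added to P.
  Insert 2 (step 1): P = [2];  Q = [1]
  Insert 3 (step 2): P = [2, 3];  Q = [1, 2]
  Insert 4 (step 3): P = [2, 3, 4];  Q = [1, 2, 3]
  Insert 1 (step 4): P = [1, 3, 4] / [2];  Q = [1, 2, 3] / [4]
  Insert 5 (step 5): P = [1, 3, 4, 5] / [2];  Q = [1, 2, 3, 5] / [4]
Final shape: (4, 1).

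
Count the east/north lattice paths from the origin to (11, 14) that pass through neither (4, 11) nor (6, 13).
Number of paths = 4179948

Inclusion–exclusion. Total paths: C(25, 11) = 4457400. Through P₁: C(15, 4)·C(10, 7) = 163800. Through P₂: C(19, 6)·C(6, 5) = 162792. Since P₁ is strictly southwest of P₂, a monotone path through both must visit P₁ then P₂; paths through both = C(15, 4)·C(4, 2)·C(6, 5) = 49140. Avoid both = 4457400 − 163800 − 162792 + 49140 = 4179948.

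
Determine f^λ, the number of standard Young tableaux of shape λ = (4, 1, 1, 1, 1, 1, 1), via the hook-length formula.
# SYT of shape (4, 1, 1, 1, 1, 1, 1) = 84

Hook-length formula: f^λ = n! / Π hook(c), product over all cells c of the Young diagram. For λ = (4, 1, 1, 1, 1, 1, 1), n = 10 boxes. Hook lengths by row (left-to-right, top-to-bottom): [10, 3, 2, 1]; [6]; [5]; [4]; [3]; [2]; [1]. Product of hooks = 43200. So f^λ = 10! / 43200 = 3628800 / 43200 = 84.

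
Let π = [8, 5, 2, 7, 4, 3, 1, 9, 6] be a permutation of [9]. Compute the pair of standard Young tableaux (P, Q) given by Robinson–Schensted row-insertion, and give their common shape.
P = [1, 3, 6] / [2, 7, 9] / [4] / [5] / [8];  Q = [1, 4, 8] / [2, 5, 9] / [3] / [6] / [7];  common shape = (3, 3, 1, 1, 1)

Row-insert the values π_1, π_2, … into P one at a time, bumping the leftmost entry strictly greater than the inserted value down to the next row. The recording tableau Q records, in position (i, j), the step at which that cell was added to P.
  Insert 8 (step 1): P = [8];  Q = [1]
  Insert 5 (step 2): P = [5] / [8];  Q = [1] / [2]
  Insert 2 (step 3): P = [2] / [5] / [8];  Q = [1] / [2] / [3]
  Insert 7 (step 4): P = [2, 7] / [5] / [8];  Q = [1, 4] / [2] / [3]
  Insert 4 (step 5): P = [2, 4] / [5, 7] / [8];  Q = [1, 4] / [2, 5] / [3]
  Insert 3 (step 6): P = [2, 3] / [4, 7] / [5] / [8];  Q = [1, 4] / [2, 5] / [3] / [6]
  Insert 1 (step 7): P = [1, 3] / [2, 7] / [4] / [5] / [8];  Q = [1, 4] / [2, 5] / [3] / [6] / [7]
  Insert 9 (step 8): P = [1, 3, 9] / [2, 7] / [4] / [5] / [8];  Q = [1, 4, 8] / [2, 5] / [3] / [6] / [7]
  Insert 6 (step 9): P = [1, 3, 6] / [2, 7, 9] / [4] / [5] / [8];  Q = [1, 4, 8] / [2, 5, 9] / [3] / [6] / [7]
Final shape: (3, 3, 1, 1, 1).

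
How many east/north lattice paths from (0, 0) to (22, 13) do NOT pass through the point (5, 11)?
Number of paths = 1475590872

Total paths from (0, 0) to (22, 13): C(35, 22) = 1476337800. Paths through (5, 11): (paths (0, 0) → (5, 11)) × (paths (5, 11) → (22, 13)) = C(16, 5) · C(19, 17) = 4368 · 171 = 746928. Avoidance count = 1476337800 − 746928 = 1475590872.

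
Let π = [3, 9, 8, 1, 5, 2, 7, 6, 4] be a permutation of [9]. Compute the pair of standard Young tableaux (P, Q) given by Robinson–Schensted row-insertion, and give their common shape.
P = [1, 2, 4] / [3, 5, 6] / [7] / [8] / [9];  Q = [1, 2, 7] / [3, 5, 8] / [4] / [6] / [9];  common shape = (3, 3, 1, 1, 1)

Row-insert the values π_1, π_2, … into P one at a time, bumping the leftmost entry strictly greater than the inserted value down to the next row. The recording tableau Q records, in position (i, j), the step at which that cell was added to P.
  Insert 3 (step 1): P = [3];  Q = [1]
  Insert 9 (step 2): P = [3, 9];  Q = [1, 2]
  Insert 8 (step 3): P = [3, 8] / [9];  Q = [1, 2] / [3]
  Insert 1 (step 4): P = [1, 8] / [3] / [9];  Q = [1, 2] / [3] / [4]
  Insert 5 (step 5): P = [1, 5] / [3, 8] / [9];  Q = [1, 2] / [3, 5] / [4]
  Insert 2 (step 6): P = [1, 2] / [3, 5] / [8] / [9];  Q = [1, 2] / [3, 5] / [4] / [6]
  Insert 7 (step 7): P = [1, 2, 7] / [3, 5] / [8] / [9];  Q = [1, 2, 7] / [3, 5] / [4] / [6]
  Insert 6 (step 8): P = [1, 2, 6] / [3, 5, 7] / [8] / [9];  Q = [1, 2, 7] / [3, 5, 8] / [4] / [6]
  Insert 4 (step 9): P = [1, 2, 4] / [3, 5, 6] / [7] / [8] / [9];  Q = [1, 2, 7] / [3, 5, 8] / [4] / [6] / [9]
Final shape: (3, 3, 1, 1, 1).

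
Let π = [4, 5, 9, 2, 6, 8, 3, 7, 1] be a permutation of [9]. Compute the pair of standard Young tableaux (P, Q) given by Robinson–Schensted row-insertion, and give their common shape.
P = [1, 3, 6, 7] / [2, 5, 8] / [4] / [9];  Q = [1, 2, 3, 6] / [4, 5, 8] / [7] / [9];  common shape = (4, 3, 1, 1)

Row-insert the values π_1, π_2, … into P one at a time, bumping the leftmost entry strictly greater than the inserted value down to the next row. The recording tableau Q records, in position (i, j), the step at which that cell was added to P.
  Insert 4 (step 1): P = [4];  Q = [1]
  Insert 5 (step 2): P = [4, 5];  Q = [1, 2]
  Insert 9 (step 3): P = [4, 5, 9];  Q = [1, 2, 3]
  Insert 2 (step 4): P = [2, 5, 9] / [4];  Q = [1, 2, 3] / [4]
  Insert 6 (step 5): P = [2, 5, 6] / [4, 9];  Q = [1, 2, 3] / [4, 5]
  Insert 8 (step 6): P = [2, 5, 6, 8] / [4, 9];  Q = [1, 2, 3, 6] / [4, 5]
  Insert 3 (step 7): P = [2, 3, 6, 8] / [4, 5] / [9];  Q = [1, 2, 3, 6] / [4, 5] / [7]
  Insert 7 (step 8): P = [2, 3, 6, 7] / [4, 5, 8] / [9];  Q = [1, 2, 3, 6] / [4, 5, 8] / [7]
  Insert 1 (step 9): P = [1, 3, 6, 7] / [2, 5, 8] / [4] / [9];  Q = [1, 2, 3, 6] / [4, 5, 8] / [7] / [9]
Final shape: (4, 3, 1, 1).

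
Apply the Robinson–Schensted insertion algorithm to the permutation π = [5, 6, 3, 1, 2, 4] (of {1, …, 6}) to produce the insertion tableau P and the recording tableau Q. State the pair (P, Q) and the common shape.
P = [1, 2, 4] / [3, 6] / [5];  Q = [1, 2, 6] / [3, 5] / [4];  common shape = (3, 2, 1)

Row-insert the values π_1, π_2, … into P one at a time, bumping the leftmost entry strictly greater than the inserted value down to the next row. The recording tableau Q records, in position (i, j), the step at which that cell was added to P.
  Insert 5 (step 1): P = [5];  Q = [1]
  Insert 6 (step 2): P = [5, 6];  Q = [1, 2]
  Insert 3 (step 3): P = [3, 6] / [5];  Q = [1, 2] / [3]
  Insert 1 (step 4): P = [1, 6] / [3] / [5];  Q = [1, 2] / [3] / [4]
  Insert 2 (step 5): P = [1, 2] / [3, 6] / [5];  Q = [1, 2] / [3, 5] / [4]
  Insert 4 (step 6): P = [1, 2, 4] / [3, 6] / [5];  Q = [1, 2, 6] / [3, 5] / [4]
Final shape: (3, 2, 1).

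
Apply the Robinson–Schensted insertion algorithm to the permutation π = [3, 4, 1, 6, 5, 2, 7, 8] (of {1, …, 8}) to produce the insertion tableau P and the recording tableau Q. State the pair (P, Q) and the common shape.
P = [1, 2, 5, 7, 8] / [3, 4] / [6];  Q = [1, 2, 4, 7, 8] / [3, 5] / [6];  common shape = (5, 2, 1)

Row-insert the values π_1, π_2, … into P one at a time, bumping the leftmost entry strictly greater than the inserted value down to the next row. The recording tableau Q records, in position (i, j), the step at which that cell was added to P.
  Insert 3 (step 1): P = [3];  Q = [1]
  Insert 4 (step 2): P = [3, 4];  Q = [1, 2]
  Insert 1 (step 3): P = [1, 4] / [3];  Q = [1, 2] / [3]
  Insert 6 (step 4): P = [1, 4, 6] / [3];  Q = [1, 2, 4] / [3]
  Insert 5 (step 5): P = [1, 4, 5] / [3, 6];  Q = [1, 2, 4] / [3, 5]
  Insert 2 (step 6): P = [1, 2, 5] / [3, 4] / [6];  Q = [1, 2, 4] / [3, 5] / [6]
  Insert 7 (step 7): P = [1, 2, 5, 7] / [3, 4] / [6];  Q = [1, 2, 4, 7] / [3, 5] / [6]
  Insert 8 (step 8): P = [1, 2, 5, 7, 8] / [3, 4] / [6];  Q = [1, 2, 4, 7, 8] / [3, 5] / [6]
Final shape: (5, 2, 1).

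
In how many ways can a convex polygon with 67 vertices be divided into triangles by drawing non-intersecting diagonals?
C_65 = 1440418573150919668872489894243865350

These polygon triangulations are counted by the Catalan number C_n = (1/(n + 1)) · C(2n, n). For n = 65: C_65 = (1/66) · C(130, 65) = 95067625827960698145584333020095113100/66 = 1440418573150919668872489894243865350.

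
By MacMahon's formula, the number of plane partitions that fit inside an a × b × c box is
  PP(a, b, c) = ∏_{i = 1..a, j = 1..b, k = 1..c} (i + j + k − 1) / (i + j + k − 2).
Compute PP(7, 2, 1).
PP(7, 2, 1) = 36

Evaluate the triple product over i = 1..7, j = 1..2, k = 1..1. The factors are (2/1) · (3/2) · (3/2) · (4/3) · (4/3) · (5/4) · (5/4) · (6/5) · … (14 factors total). The numerators and denominators telescope so the product is an integer; carrying out the multiplication exactly gives PP(7, 2, 1) = 36.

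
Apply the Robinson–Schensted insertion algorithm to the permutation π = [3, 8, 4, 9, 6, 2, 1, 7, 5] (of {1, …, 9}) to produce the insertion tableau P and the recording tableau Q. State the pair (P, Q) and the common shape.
P = [1, 4, 5, 7] / [2, 6] / [3, 9] / [8];  Q = [1, 2, 4, 8] / [3, 5] / [6, 9] / [7];  common shape = (4, 2, 2, 1)

Row-insert the values π_1, π_2, … into P one at a time, bumping the leftmost entry strictly greater than the inserted value down to the next row. The recording tableau Q records, in position (i, j), the step at which that cell was added to P.
  Insert 3 (step 1): P = [3];  Q = [1]
  Insert 8 (step 2): P = [3, 8];  Q = [1, 2]
  Insert 4 (step 3): P = [3, 4] / [8];  Q = [1, 2] / [3]
  Insert 9 (step 4): P = [3, 4, 9] / [8];  Q = [1, 2, 4] / [3]
  Insert 6 (step 5): P = [3, 4, 6] / [8, 9];  Q = [1, 2, 4] / [3, 5]
  Insert 2 (step 6): P = [2, 4, 6] / [3, 9] / [8];  Q = [1, 2, 4] / [3, 5] / [6]
  Insert 1 (step 7): P = [1, 4, 6] / [2, 9] / [3] / [8];  Q = [1, 2, 4] / [3, 5] / [6] / [7]
  Insert 7 (step 8): P = [1, 4, 6, 7] / [2, 9] / [3] / [8];  Q = [1, 2, 4, 8] / [3, 5] / [6] / [7]
  Insert 5 (step 9): P = [1, 4, 5, 7] / [2, 6] / [3, 9] / [8];  Q = [1, 2, 4, 8] / [3, 5] / [6, 9] / [7]
Final shape: (4, 2, 2, 1).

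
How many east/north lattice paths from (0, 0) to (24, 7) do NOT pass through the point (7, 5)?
Number of paths = 2494143

Total paths from (0, 0) to (24, 7): C(31, 24) = 2629575. Paths through (7, 5): (paths (0, 0) → (7, 5)) × (paths (7, 5) → (24, 7)) = C(12, 7) · C(19, 17) = 792 · 171 = 135432. Avoidance count = 2629575 − 135432 = 2494143.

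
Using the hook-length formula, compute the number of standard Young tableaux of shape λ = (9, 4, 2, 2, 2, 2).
# SYT of shape (9, 4, 2, 2, 2, 2) = 129506850

Hook-length formula: f^λ = n! / Π hook(c), product over all cells c of the Young diagram. For λ = (9, 4, 2, 2, 2, 2), n = 21 boxes. Hook lengths by row (left-to-right, top-to-bottom): [14, 13, 8, 7, 5, 4, 3, 2, 1]; [8, 7, 2, 1]; [5, 4]; [4, 3]; [3, 2]; [2, 1]. Product of hooks = 394503782400. So f^λ = 21! / 394503782400 = 51090942171709440000 / 394503782400 = 129506850.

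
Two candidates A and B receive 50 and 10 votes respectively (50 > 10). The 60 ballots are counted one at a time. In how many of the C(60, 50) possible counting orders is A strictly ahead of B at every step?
Strict-lead orderings = 50262685044

Total orderings of the 60 votes with 50 for A: C(60, 50) = 75394027566. By the Bertrand ballot formula (Cycle Lemma / reflection principle), the number of orderings in which A is strictly ahead of B throughout is (p − q)/(p + q) · C(p + q, p) = (50 − 10)/(50 + 10) · 75394027566 = 50262685044.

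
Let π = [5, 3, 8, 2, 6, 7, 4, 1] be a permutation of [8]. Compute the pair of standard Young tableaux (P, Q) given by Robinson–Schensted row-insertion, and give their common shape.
P = [1, 4, 7] / [2, 6] / [3, 8] / [5];  Q = [1, 3, 6] / [2, 5] / [4, 7] / [8];  common shape = (3, 2, 2, 1)

Row-insert the values π_1, π_2, … into P one at a time, bumping the leftmost entry strictly greater than the inserted value down to the next row. The recording tableau Q records, in position (i, j), the step at which that cell was added to P.
  Insert 5 (step 1): P = [5];  Q = [1]
  Insert 3 (step 2): P = [3] / [5];  Q = [1] / [2]
  Insert 8 (step 3): P = [3, 8] / [5];  Q = [1, 3] / [2]
  Insert 2 (step 4): P = [2, 8] / [3] / [5];  Q = [1, 3] / [2] / [4]
  Insert 6 (step 5): P = [2, 6] / [3, 8] / [5];  Q = [1, 3] / [2, 5] / [4]
  Insert 7 (step 6): P = [2, 6, 7] / [3, 8] / [5];  Q = [1, 3, 6] / [2, 5] / [4]
  Insert 4 (step 7): P = [2, 4, 7] / [3, 6] / [5, 8];  Q = [1, 3, 6] / [2, 5] / [4, 7]
  Insert 1 (step 8): P = [1, 4, 7] / [2, 6] / [3, 8] / [5];  Q = [1, 3, 6] / [2, 5] / [4, 7] / [8]
Final shape: (3, 2, 2, 1).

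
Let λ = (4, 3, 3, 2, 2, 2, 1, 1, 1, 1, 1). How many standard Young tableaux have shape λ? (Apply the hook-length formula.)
# SYT of shape (4, 3, 3, 2, 2, 2, 1, 1, 1, 1, 1) = 39680550

Hook-length formula: f^λ = n! / Π hook(c), product over all cells c of the Young diagram. For λ = (4, 3, 3, 2, 2, 2, 1, 1, 1, 1, 1), n = 21 boxes. Hook lengths by row (left-to-right, top-to-bottom): [14, 8, 4, 1]; [12, 6, 2]; [11, 5, 1]; [9, 3]; [8, 2]; [7, 1]; [5]; [4]; [3]; [2]; [1]. Product of hooks = 1287556300800. So f^λ = 21! / 1287556300800 = 51090942171709440000 / 1287556300800 = 39680550.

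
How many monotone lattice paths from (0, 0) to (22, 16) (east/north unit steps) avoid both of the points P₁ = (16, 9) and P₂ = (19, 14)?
Number of paths = 11690203330

Inclusion–exclusion. Total paths: C(38, 22) = 22239974430. Through P₁: C(25, 16)·C(13, 6) = 3505745100. Through P₂: C(33, 19)·C(5, 3) = 8188092000. Since P₁ is strictly southwest of P₂, a monotone path through both must visit P₁ then P₂; paths through both = C(25, 16)·C(8, 3)·C(5, 3) = 1144066000. Avoid both = 22239974430 − 3505745100 − 8188092000 + 1144066000 = 11690203330.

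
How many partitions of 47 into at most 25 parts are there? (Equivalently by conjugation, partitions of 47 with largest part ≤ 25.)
p(47, parts ≤ 25) = 121248

Use the recurrence p(n, m) = p(n, m−1) + p(n−m, m): either the largest part is < m (count p(n, m−1)) or the largest part is exactly m (remove one copy of m, count p(n−m, m)). With p(0, ·) = 1 this gives p(47, parts ≤ 25) = 121248. (By conjugating Young diagrams, this also counts partitions of 47 into at most 25 parts.)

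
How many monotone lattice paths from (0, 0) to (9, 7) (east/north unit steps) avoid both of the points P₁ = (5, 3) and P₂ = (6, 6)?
Number of paths = 4720

Inclusion–exclusion. Total paths: C(16, 9) = 11440. Through P₁: C(8, 5)·C(8, 4) = 3920. Through P₂: C(12, 6)·C(4, 3) = 3696. Since P₁ is strictly southwest of P₂, a monotone path through both must visit P₁ then P₂; paths through both = C(8, 5)·C(4, 1)·C(4, 3) = 896. Avoid both = 11440 − 3920 − 3696 + 896 = 4720.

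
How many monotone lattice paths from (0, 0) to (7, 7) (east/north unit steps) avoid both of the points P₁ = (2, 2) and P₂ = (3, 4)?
Number of paths = 1325

Inclusion–exclusion. Total paths: C(14, 7) = 3432. Through P₁: C(4, 2)·C(10, 5) = 1512. Through P₂: C(7, 3)·C(7, 4) = 1225. Since P₁ is strictly southwest of P₂, a monotone path through both must visit P₁ then P₂; paths through both = C(4, 2)·C(3, 1)·C(7, 4) = 630. Avoid both = 3432 − 1512 − 1225 + 630 = 1325.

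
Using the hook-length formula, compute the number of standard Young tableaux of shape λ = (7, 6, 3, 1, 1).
# SYT of shape (7, 6, 3, 1, 1) = 5346432

Hook-length formula: f^λ = n! / Π hook(c), product over all cells c of the Young diagram. For λ = (7, 6, 3, 1, 1), n = 18 boxes. Hook lengths by row (left-to-right, top-to-bottom): [11, 8, 7, 5, 4, 3, 1]; [9, 6, 5, 3, 2, 1]; [5, 2, 1]; [2]; [1]. Product of hooks = 1197504000. So f^λ = 18! / 1197504000 = 6402373705728000 / 1197504000 = 5346432.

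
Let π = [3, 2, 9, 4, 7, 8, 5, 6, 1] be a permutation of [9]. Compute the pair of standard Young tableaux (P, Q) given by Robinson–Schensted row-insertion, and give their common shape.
P = [1, 4, 5, 6] / [2, 7, 8] / [3] / [9];  Q = [1, 3, 5, 6] / [2, 4, 8] / [7] / [9];  common shape = (4, 3, 1, 1)

Row-insert the values π_1, π_2, … into P one at a time, bumping the leftmost entry strictly greater than the inserted value down to the next row. The recording tableau Q records, in position (i, j), the step at which that cell was added to P.
  Insert 3 (step 1): P = [3];  Q = [1]
  Insert 2 (step 2): P = [2] / [3];  Q = [1] / [2]
  Insert 9 (step 3): P = [2, 9] / [3];  Q = [1, 3] / [2]
  Insert 4 (step 4): P = [2, 4] / [3, 9];  Q = [1, 3] / [2, 4]
  Insert 7 (step 5): P = [2, 4, 7] / [3, 9];  Q = [1, 3, 5] / [2, 4]
  Insert 8 (step 6): P = [2, 4, 7, 8] / [3, 9];  Q = [1, 3, 5, 6] / [2, 4]
  Insert 5 (step 7): P = [2, 4, 5, 8] / [3, 7] / [9];  Q = [1, 3, 5, 6] / [2, 4] / [7]
  Insert 6 (step 8): P = [2, 4, 5, 6] / [3, 7, 8] / [9];  Q = [1, 3, 5, 6] / [2, 4, 8] / [7]
  Insert 1 (step 9): P = [1, 4, 5, 6] / [2, 7, 8] / [3] / [9];  Q = [1, 3, 5, 6] / [2, 4, 8] / [7] / [9]
Final shape: (4, 3, 1, 1).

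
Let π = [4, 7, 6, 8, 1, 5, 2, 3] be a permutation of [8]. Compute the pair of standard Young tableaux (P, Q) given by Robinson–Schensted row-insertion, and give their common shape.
P = [1, 2, 3] / [4, 5, 8] / [6] / [7];  Q = [1, 2, 4] / [3, 6, 8] / [5] / [7];  common shape = (3, 3, 1, 1)

Row-insert the values π_1, π_2, … into P one at a time, bumping the leftmost entry strictly greater than the inserted value down to the next row. The recording tableau Q records, in position (i, j), the step at which that cell was added to P.
  Insert 4 (step 1): P = [4];  Q = [1]
  Insert 7 (step 2): P = [4, 7];  Q = [1, 2]
  Insert 6 (step 3): P = [4, 6] / [7];  Q = [1, 2] / [3]
  Insert 8 (step 4): P = [4, 6, 8] / [7];  Q = [1, 2, 4] / [3]
  Insert 1 (step 5): P = [1, 6, 8] / [4] / [7];  Q = [1, 2, 4] / [3] / [5]
  Insert 5 (step 6): P = [1, 5, 8] / [4, 6] / [7];  Q = [1, 2, 4] / [3, 6] / [5]
  Insert 2 (step 7): P = [1, 2, 8] / [4, 5] / [6] / [7];  Q = [1, 2, 4] / [3, 6] / [5] / [7]
  Insert 3 (step 8): P = [1, 2, 3] / [4, 5, 8] / [6] / [7];  Q = [1, 2, 4] / [3, 6, 8] / [5] / [7]
Final shape: (3, 3, 1, 1).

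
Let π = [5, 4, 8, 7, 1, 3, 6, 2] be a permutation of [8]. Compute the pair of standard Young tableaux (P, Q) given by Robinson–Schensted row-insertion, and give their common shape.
P = [1, 2, 6] / [3, 7] / [4, 8] / [5];  Q = [1, 3, 7] / [2, 4] / [5, 6] / [8];  common shape = (3, 2, 2, 1)

Row-insert the values π_1, π_2, … into P one at a time, bumping the leftmost entry strictly greater than the inserted value down to the next row. The recording tableau Q records, in position (i, j), the step at which that cell was added to P.
  Insert 5 (step 1): P = [5];  Q = [1]
  Insert 4 (step 2): P = [4] / [5];  Q = [1] / [2]
  Insert 8 (step 3): P = [4, 8] / [5];  Q = [1, 3] / [2]
  Insert 7 (step 4): P = [4, 7] / [5, 8];  Q = [1, 3] / [2, 4]
  Insert 1 (step 5): P = [1, 7] / [4, 8] / [5];  Q = [1, 3] / [2, 4] / [5]
  Insert 3 (step 6): P = [1, 3] / [4, 7] / [5, 8];  Q = [1, 3] / [2, 4] / [5, 6]
  Insert 6 (step 7): P = [1, 3, 6] / [4, 7] / [5, 8];  Q = [1, 3, 7] / [2, 4] / [5, 6]
  Insert 2 (step 8): P = [1, 2, 6] / [3, 7] / [4, 8] / [5];  Q = [1, 3, 7] / [2, 4] / [5, 6] / [8]
Final shape: (3, 2, 2, 1).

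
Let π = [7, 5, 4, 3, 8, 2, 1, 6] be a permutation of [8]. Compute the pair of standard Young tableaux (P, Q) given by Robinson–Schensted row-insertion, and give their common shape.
P = [1, 6] / [2, 8] / [3] / [4] / [5] / [7];  Q = [1, 5] / [2, 8] / [3] / [4] / [6] / [7];  common shape = (2, 2, 1, 1, 1, 1)

Row-insert the values π_1, π_2, … into P one at a time, bumping the leftmost entry strictly greater than the inserted value down to the next row. The recording tableau Q records, in position (i, j), the step at which that cell was added to P.
  Insert 7 (step 1): P = [7];  Q = [1]
  Insert 5 (step 2): P = [5] / [7];  Q = [1] / [2]
  Insert 4 (step 3): P = [4] / [5] / [7];  Q = [1] / [2] / [3]
  Insert 3 (step 4): P = [3] / [4] / [5] / [7];  Q = [1] / [2] / [3] / [4]
  Insert 8 (step 5): P = [3, 8] / [4] / [5] / [7];  Q = [1, 5] / [2] / [3] / [4]
  Insert 2 (step 6): P = [2, 8] / [3] / [4] / [5] / [7];  Q = [1, 5] / [2] / [3] / [4] / [6]
  Insert 1 (step 7): P = [1, 8] / [2] / [3] / [4] / [5] / [7];  Q = [1, 5] / [2] / [3] / [4] / [6] / [7]
  Insert 6 (step 8): P = [1, 6] / [2, 8] / [3] / [4] / [5] / [7];  Q = [1, 5] / [2, 8] / [3] / [4] / [6] / [7]
Final shape: (2, 2, 1, 1, 1, 1).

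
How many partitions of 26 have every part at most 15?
p(26, parts ≤ 15) = 2297

Use the recurrence p(n, m) = p(n, m−1) + p(n−m, m): either the largest part is < m (count p(n, m−1)) or the largest part is exactly m (remove one copy of m, count p(n−m, m)). With p(0, ·) = 1 this gives p(26, parts ≤ 15) = 2297. (By conjugating Young diagrams, this also counts partitions of 26 into at most 15 parts.)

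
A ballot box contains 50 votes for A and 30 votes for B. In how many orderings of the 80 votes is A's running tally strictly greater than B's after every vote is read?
Strict-lead orderings = 2217853133710113365752

Total orderings of the 80 votes with 50 for A: C(80, 50) = 8871412534840453463008. By the Bertrand ballot formula (Cycle Lemma / reflection principle), the number of orderings in which A is strictly ahead of B throughout is (p − q)/(p + q) · C(p + q, p) = (50 − 30)/(50 + 30) · 8871412534840453463008 = 2217853133710113365752.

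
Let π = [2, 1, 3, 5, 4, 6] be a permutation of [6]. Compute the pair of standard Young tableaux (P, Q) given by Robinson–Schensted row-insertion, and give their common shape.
P = [1, 3, 4, 6] / [2, 5];  Q = [1, 3, 4, 6] / [2, 5];  common shape = (4, 2)

Row-insert the values π_1, π_2, … into P one at a time, bumping the leftmost entry strictly greater than the inserted value down to the next row. The recording tableau Q records, in position (i, j), the step at which that cell was added to P.
  Insert 2 (step 1): P = [2];  Q = [1]
  Insert 1 (step 2): P = [1] / [2];  Q = [1] / [2]
  Insert 3 (step 3): P = [1, 3] / [2];  Q = [1, 3] / [2]
  Insert 5 (step 4): P = [1, 3, 5] / [2];  Q = [1, 3, 4] / [2]
  Insert 4 (step 5): P = [1, 3, 4] / [2, 5];  Q = [1, 3, 4] / [2, 5]
  Insert 6 (step 6): P = [1, 3, 4, 6] / [2, 5];  Q = [1, 3, 4, 6] / [2, 5]
Final shape: (4, 2).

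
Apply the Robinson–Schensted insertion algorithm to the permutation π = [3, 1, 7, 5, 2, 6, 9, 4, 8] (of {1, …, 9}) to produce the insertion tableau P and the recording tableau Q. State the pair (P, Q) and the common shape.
P = [1, 2, 4, 8] / [3, 5, 6, 9] / [7];  Q = [1, 3, 6, 7] / [2, 4, 8, 9] / [5];  common shape = (4, 4, 1)

Row-insert the values π_1, π_2, … into P one at a time, bumping the leftmost entry strictly greater than the inserted value down to the next row. The recording tableau Q records, in position (i, j), the step at which that cell was added to P.
  Insert 3 (step 1): P = [3];  Q = [1]
  Insert 1 (step 2): P = [1] / [3];  Q = [1] / [2]
  Insert 7 (step 3): P = [1, 7] / [3];  Q = [1, 3] / [2]
  Insert 5 (step 4): P = [1, 5] / [3, 7];  Q = [1, 3] / [2, 4]
  Insert 2 (step 5): P = [1, 2] / [3, 5] / [7];  Q = [1, 3] / [2, 4] / [5]
  Insert 6 (step 6): P = [1, 2, 6] / [3, 5] / [7];  Q = [1, 3, 6] / [2, 4] / [5]
  Insert 9 (step 7): P = [1, 2, 6, 9] / [3, 5] / [7];  Q = [1, 3, 6, 7] / [2, 4] / [5]
  Insert 4 (step 8): P = [1, 2, 4, 9] / [3, 5, 6] / [7];  Q = [1, 3, 6, 7] / [2, 4, 8] / [5]
  Insert 8 (step 9): P = [1, 2, 4, 8] / [3, 5, 6, 9] / [7];  Q = [1, 3, 6, 7] / [2, 4, 8, 9] / [5]
Final shape: (4, 4, 1).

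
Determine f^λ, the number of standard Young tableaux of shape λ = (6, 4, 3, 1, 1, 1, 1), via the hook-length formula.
# SYT of shape (6, 4, 3, 1, 1, 1, 1) = 2431000

Hook-length formula: f^λ = n! / Π hook(c), product over all cells c of the Young diagram. For λ = (6, 4, 3, 1, 1, 1, 1), n = 17 boxes. Hook lengths by row (left-to-right, top-to-bottom): [12, 7, 6, 4, 2, 1]; [9, 4, 3, 1]; [7, 2, 1]; [4]; [3]; [2]; [1]. Product of hooks = 146313216. So f^λ = 17! / 146313216 = 355687428096000 / 146313216 = 2431000.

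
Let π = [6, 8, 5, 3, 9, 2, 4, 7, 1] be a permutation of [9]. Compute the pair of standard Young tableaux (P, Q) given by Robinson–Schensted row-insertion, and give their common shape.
P = [1, 4, 7] / [2, 8, 9] / [3] / [5] / [6];  Q = [1, 2, 5] / [3, 7, 8] / [4] / [6] / [9];  common shape = (3, 3, 1, 1, 1)

Row-insert the values π_1, π_2, … into P one at a time, bumping the leftmost entry strictly greater than the inserted value down to the next row. The recording tableau Q records, in position (i, j), the step at which that cell was added to P.
  Insert 6 (step 1): P = [6];  Q = [1]
  Insert 8 (step 2): P = [6, 8];  Q = [1, 2]
  Insert 5 (step 3): P = [5, 8] / [6];  Q = [1, 2] / [3]
  Insert 3 (step 4): P = [3, 8] / [5] / [6];  Q = [1, 2] / [3] / [4]
  Insert 9 (step 5): P = [3, 8, 9] / [5] / [6];  Q = [1, 2, 5] / [3] / [4]
  Insert 2 (step 6): P = [2, 8, 9] / [3] / [5] / [6];  Q = [1, 2, 5] / [3] / [4] / [6]
  Insert 4 (step 7): P = [2, 4, 9] / [3, 8] / [5] / [6];  Q = [1, 2, 5] / [3, 7] / [4] / [6]
  Insert 7 (step 8): P = [2, 4, 7] / [3, 8, 9] / [5] / [6];  Q = [1, 2, 5] / [3, 7, 8] / [4] / [6]
  Insert 1 (step 9): P = [1, 4, 7] / [2, 8, 9] / [3] / [5] / [6];  Q = [1, 2, 5] / [3, 7, 8] / [4] / [6] / [9]
Final shape: (3, 3, 1, 1, 1).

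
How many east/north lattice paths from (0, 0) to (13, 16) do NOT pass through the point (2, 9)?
Number of paths = 66113595

Total paths from (0, 0) to (13, 16): C(29, 13) = 67863915. Paths through (2, 9): (paths (0, 0) → (2, 9)) × (paths (2, 9) → (13, 16)) = C(11, 2) · C(18, 11) = 55 · 31824 = 1750320. Avoidance count = 67863915 − 1750320 = 66113595.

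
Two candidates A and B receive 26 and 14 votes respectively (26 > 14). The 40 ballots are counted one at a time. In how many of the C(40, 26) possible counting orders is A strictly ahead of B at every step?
Strict-lead orderings = 6962078952

Total orderings of the 40 votes with 26 for A: C(40, 26) = 23206929840. By the Bertrand ballot formula (Cycle Lemma / reflection principle), the number of orderings in which A is strictly ahead of B throughout is (p − q)/(p + q) · C(p + q, p) = (26 − 14)/(26 + 14) · 23206929840 = 6962078952.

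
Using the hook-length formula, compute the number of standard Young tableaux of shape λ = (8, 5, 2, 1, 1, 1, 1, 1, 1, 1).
# SYT of shape (8, 5, 2, 1, 1, 1, 1, 1, 1, 1) = 329584640

Hook-length formula: f^λ = n! / Π hook(c), product over all cells c of the Young diagram. For λ = (8, 5, 2, 1, 1, 1, 1, 1, 1, 1), n = 22 boxes. Hook lengths by row (left-to-right, top-to-bottom): [17, 9, 7, 6, 5, 3, 2, 1]; [13, 5, 3, 2, 1]; [9, 1]; [7]; [6]; [5]; [4]; [3]; [2]; [1]. Product of hooks = 3410355312000. So f^λ = 22! / 3410355312000 = 1124000727777607680000 / 3410355312000 = 329584640.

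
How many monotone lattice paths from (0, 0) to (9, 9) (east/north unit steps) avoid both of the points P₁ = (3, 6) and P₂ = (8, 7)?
Number of paths = 23771

Inclusion–exclusion. Total paths: C(18, 9) = 48620. Through P₁: C(9, 3)·C(9, 6) = 7056. Through P₂: C(15, 8)·C(3, 1) = 19305. Since P₁ is strictly southwest of P₂, a monotone path through both must visit P₁ then P₂; paths through both = C(9, 3)·C(6, 5)·C(3, 1) = 1512. Avoid both = 48620 − 7056 − 19305 + 1512 = 23771.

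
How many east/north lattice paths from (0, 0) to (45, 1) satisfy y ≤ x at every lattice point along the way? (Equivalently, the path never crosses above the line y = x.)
Number of paths = 45

By the reflection principle (André's argument), the number of monotone paths to (45, 1) with n ≤ m that never go above y = x is C(46, 45) − C(46, 46) = 46 − 1 = 45.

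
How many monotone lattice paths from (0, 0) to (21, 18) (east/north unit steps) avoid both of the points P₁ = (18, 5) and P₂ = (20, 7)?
Number of paths = 62332066918

Inclusion–exclusion. Total paths: C(39, 21) = 62359143990. Through P₁: C(23, 18)·C(16, 3) = 18843440. Through P₂: C(27, 20)·C(12, 1) = 10656360. Since P₁ is strictly southwest of P₂, a monotone path through both must visit P₁ then P₂; paths through both = C(23, 18)·C(4, 2)·C(12, 1) = 2422728. Avoid both = 62359143990 − 18843440 − 10656360 + 2422728 = 62332066918.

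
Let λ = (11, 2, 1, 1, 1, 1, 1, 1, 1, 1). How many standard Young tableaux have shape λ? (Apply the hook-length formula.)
# SYT of shape (11, 2, 1, 1, 1, 1, 1, 1, 1, 1) = 1587222

Hook-length formula: f^λ = n! / Π hook(c), product over all cells c of the Young diagram. For λ = (11, 2, 1, 1, 1, 1, 1, 1, 1, 1), n = 21 boxes. Hook lengths by row (left-to-right, top-to-bottom): [20, 11, 9, 8, 7, 6, 5, 4, 3, 2, 1]; [10, 1]; [8]; [7]; [6]; [5]; [4]; [3]; [2]; [1]. Product of hooks = 32188907520000. So f^λ = 21! / 32188907520000 = 51090942171709440000 / 32188907520000 = 1587222.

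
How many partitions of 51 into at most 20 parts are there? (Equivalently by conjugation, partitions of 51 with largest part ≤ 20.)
p(51, parts ≤ 20) = 211428

Use the recurrence p(n, m) = p(n, m−1) + p(n−m, m): either the largest part is < m (count p(n, m−1)) or the largest part is exactly m (remove one copy of m, count p(n−m, m)). With p(0, ·) = 1 this gives p(51, parts ≤ 20) = 211428. (By conjugating Young diagrams, this also counts partitions of 51 into at most 20 parts.)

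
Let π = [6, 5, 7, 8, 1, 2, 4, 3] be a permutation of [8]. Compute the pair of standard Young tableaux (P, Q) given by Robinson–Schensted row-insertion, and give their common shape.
P = [1, 2, 3] / [4, 7, 8] / [5] / [6];  Q = [1, 3, 4] / [2, 6, 7] / [5] / [8];  common shape = (3, 3, 1, 1)

Row-insert the values π_1, π_2, … into P one at a time, bumping the leftmost entry strictly greater than the inserted value down to the next row. The recording tableau Q records, in position (i, j), the step at which that cell was added to P.
  Insert 6 (step 1): P = [6];  Q = [1]
  Insert 5 (step 2): P = [5] / [6];  Q = [1] / [2]
  Insert 7 (step 3): P = [5, 7] / [6];  Q = [1, 3] / [2]
  Insert 8 (step 4): P = [5, 7, 8] / [6];  Q = [1, 3, 4] / [2]
  Insert 1 (step 5): P = [1, 7, 8] / [5] / [6];  Q = [1, 3, 4] / [2] / [5]
  Insert 2 (step 6): P = [1, 2, 8] / [5, 7] / [6];  Q = [1, 3, 4] / [2, 6] / [5]
  Insert 4 (step 7): P = [1, 2, 4] / [5, 7, 8] / [6];  Q = [1, 3, 4] / [2, 6, 7] / [5]
  Insert 3 (step 8): P = [1, 2, 3] / [4, 7, 8] / [5] / [6];  Q = [1, 3, 4] / [2, 6, 7] / [5] / [8]
Final shape: (3, 3, 1, 1).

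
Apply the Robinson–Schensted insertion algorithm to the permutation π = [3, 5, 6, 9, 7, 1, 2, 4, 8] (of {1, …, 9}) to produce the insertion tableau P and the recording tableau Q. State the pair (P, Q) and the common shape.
P = [1, 2, 4, 7, 8] / [3, 5, 6] / [9];  Q = [1, 2, 3, 4, 9] / [5, 7, 8] / [6];  common shape = (5, 3, 1)

Row-insert the values π_1, π_2, … into P one at a time, bumping the leftmost entry strictly greater than the inserted value down to the next row. The recording tableau Q records, in position (i, j), the step at which that cell was added to P.
  Insert 3 (step 1): P = [3];  Q = [1]
  Insert 5 (step 2): P = [3, 5];  Q = [1, 2]
  Insert 6 (step 3): P = [3, 5, 6];  Q = [1, 2, 3]
  Insert 9 (step 4): P = [3, 5, 6, 9];  Q = [1, 2, 3, 4]
  Insert 7 (step 5): P = [3, 5, 6, 7] / [9];  Q = [1, 2, 3, 4] / [5]
  Insert 1 (step 6): P = [1, 5, 6, 7] / [3] / [9];  Q = [1, 2, 3, 4] / [5] / [6]
  Insert 2 (step 7): P = [1, 2, 6, 7] / [3, 5] / [9];  Q = [1, 2, 3, 4] / [5, 7] / [6]
  Insert 4 (step 8): P = [1, 2, 4, 7] / [3, 5, 6] / [9];  Q = [1, 2, 3, 4] / [5, 7, 8] / [6]
  Insert 8 (step 9): P = [1, 2, 4, 7, 8] / [3, 5, 6] / [9];  Q = [1, 2, 3, 4, 9] / [5, 7, 8] / [6]
Final shape: (5, 3, 1).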